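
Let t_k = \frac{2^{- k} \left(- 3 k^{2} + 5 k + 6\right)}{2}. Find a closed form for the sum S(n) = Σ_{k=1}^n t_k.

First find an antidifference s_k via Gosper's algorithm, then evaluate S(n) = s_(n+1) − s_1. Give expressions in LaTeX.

Ratio r(k) = (3*k**2 + k - 8)/(2*(3*k**2 - 5*k - 6)).
So A=1/2 and B=1, with C=k**2 - 5*k/3 - 2.
Key eq: (1/2)·f(k+1) = (1)·f(k) + (k**2 - 5*k/3 - 2).
From deg A=0, deg B=0, deg C=2: d=2.
Solve for f: f(k) = -2*(k + 1)*(3*k - 2)/3 (degree 2 ≤ 2).
So s_k = (B(k−1)f/C)·t_k = (-2*(k + 1)*(3*k - 2)/(3*k**2 - 5*k - 6))·t_k = (3*k**2 + k - 2)/2**k.
Check: Δs_k = (-3*k**2 + 5*k + 6)/(2*2**k). ✓
s_(n+1) = 2**(-n - 1)*(3*n**2 + 7*n + 2) and s_(1) = 1, so S(n) = 2**(-n - 1)*(-2**(n + 1) + 3*n**2 + 7*n + 2).

S(n) = 2^{- n - 1} \left(- 2^{n + 1} + 3 n^{2} + 7 n + 2\right)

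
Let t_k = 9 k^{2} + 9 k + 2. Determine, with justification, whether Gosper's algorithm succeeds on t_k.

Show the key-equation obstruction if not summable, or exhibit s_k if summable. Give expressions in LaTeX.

The ratio is (9*k**2 + 27*k + 20)/(9*k**2 + 9*k + 2).
Normal form (A,B,C) = (1, 1, k**2 + k + 2/9).
Need (1)·f(k+1) − (1)·f(k) = k**2 + k + 2/9.
d = 3 from the (0,0,2) case.
Coefficient equations give f(k) = k*(3*k**2 - 1)/9.
Certificate R = B(k−1)f/C = k*(3*k**2 - 1)/((3*k + 1)*(3*k + 2)) gives s_k = 3*k**3 - k.
Verify: 9*k**2 + 9*k + 2 matches t_k.

Yes. s_k = 3 k^{3} - k.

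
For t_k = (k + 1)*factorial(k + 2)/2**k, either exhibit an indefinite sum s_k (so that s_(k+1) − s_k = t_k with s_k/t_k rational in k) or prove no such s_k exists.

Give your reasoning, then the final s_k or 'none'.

s_k = 2**(1 - k)*factorial(k + 2)

Ratio r(k) = (k + 2)*(k + 3)/(2*(k + 1)).
A = k/2 + 3/2, B = 1, C = k + 1.
f must satisfy (k/2 + 3/2)·f(k+1) − (1)·f(k) = k + 1.
deg f ≤ 0 (via 1,0,1).
A polynomial solution: f(k) = 2.
R(k) = B(k−1)·f(k)/C(k) = 2/(k + 1); s_k = R·t_k = 2**(1 - k)*factorial(k + 2).
Check: Δs_k = (k + 1)*factorial(k + 2)/2**k. ✓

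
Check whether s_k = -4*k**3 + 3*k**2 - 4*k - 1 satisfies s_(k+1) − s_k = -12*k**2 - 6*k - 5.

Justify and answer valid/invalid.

valid; difference matches t_k

s_(k+1) = -4*k**3 - 9*k**2 - 10*k - 6
s_(k+1) − s_k = -12*k**2 - 6*k - 5
(s_(k+1) − s_k) − t_k = 0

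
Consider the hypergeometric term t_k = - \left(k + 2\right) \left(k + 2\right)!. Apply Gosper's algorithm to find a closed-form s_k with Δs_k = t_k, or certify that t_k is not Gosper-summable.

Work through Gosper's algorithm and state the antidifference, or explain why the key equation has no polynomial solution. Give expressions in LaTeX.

Step 1: r(k) = (k + 3)**2/(k + 2).
Factor: A=k + 3; B=1; C=k + 2.
Solve (k + 3)·f(k+1) − (1)·f(k) = k + 2.
d = 0 from the (1,0,1) case.
Solving with deg f ≤ 0: f(k) = 1.
Certificate R = B(k−1)f/C = 1/(k + 2) gives s_k = -factorial(k + 2).
Verify: -(k + 2)*factorial(k + 2) matches t_k.

s_k = - \left(k + 2\right)!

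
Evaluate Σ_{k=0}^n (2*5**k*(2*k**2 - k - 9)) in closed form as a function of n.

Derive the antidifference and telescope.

t_(k+1)/t_k = 5*(2*k**2 + 3*k - 8)/(2*k**2 - k - 9).
Take A(k)=5, B(k)=1, C(k)=k**2 - k/2 - 9/2.
Key eq: (5)·f(k+1) = (1)·f(k) + (k**2 - k/2 - 9/2).
deg f ≤ 2 (via 0,0,2).
A polynomial solution: f(k) = (k**2 - 3*k - 2)/4.
So s_k = (B(k−1)f/C)·t_k = ((k**2 - 3*k - 2)/(2*(2*k**2 - k - 9)))·t_k = 5**k*(k**2 - 3*k - 2).
Verify: 2*5**k*(2*k**2 - k - 9) matches t_k.
Σ_(k=0)^n t_k = s_(n+1) − s_(0) = (5**(n + 1)*(n**2 - n - 4)) − (-2), i.e. 5*5**n*n**2 - 5*5**n*n - 20*5**n + 2.

S(n) = 5*5**n*n**2 - 5*5**n*n - 20*5**n + 2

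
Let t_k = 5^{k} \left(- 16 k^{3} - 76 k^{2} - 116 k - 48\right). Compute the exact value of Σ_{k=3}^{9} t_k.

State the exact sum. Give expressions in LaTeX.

The ratio is 5*(4*k**3 + 31*k**2 + 79*k + 64)/(4*k**3 + 19*k**2 + 29*k + 12).
Gosper form: A/B · C(k+1)/C(k) with A=5, B=1, C=k**3 + 19*k**2/4 + 29*k/4 + 3.
Set up (5)·f(k+1) − (1)·f(k) − (k**3 + 19*k**2/4 + 29*k/4 + 3) = 0.
deg f ≤ 3 (via 0,0,3).
Solving with deg f ≤ 3: f(k) = (4*k**3 + 4*k**2 + 4*k - 3)/16.
Then R = B(k−1)f/C = (4*k**3 + 4*k**2 + 4*k - 3)/(4*(4*k**3 + 19*k**2 + 29*k + 12)), so s_k = R(k)·t_k = 5**k*(-4*k**3 - 4*k**2 - 4*k + 3).
Δs = 5**k*(-16*k**3 - 76*k**2 - 116*k - 48), as required.
Σ_(k=3)^(9) t_k = s_(10) − s_(3) = -43330078125 − (-19125) = -43330059000.

Σ = -43330059000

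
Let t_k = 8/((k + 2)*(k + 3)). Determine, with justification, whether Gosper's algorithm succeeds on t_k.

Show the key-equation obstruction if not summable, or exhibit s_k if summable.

Compute t_(k+1)/t_k: get (k + 2)/(k + 4).
Factor: A=k + 2; B=k + 4; C=1.
Key eq: (k + 2)·f(k+1) = (k + 3)·f(k) + (1).
d = 1 from the (1,1,0) case.
Solve for f: f(k) = k/2 (degree 1 ≤ 1).
R(k) = B(k−1)·f(k)/C(k) = k*(k + 3)/2; s_k = R·t_k = 4*k/(k + 2).
Verify: 8/(k**2 + 5*k + 6) matches t_k.

Yes. s_k = 4*k/(k + 2).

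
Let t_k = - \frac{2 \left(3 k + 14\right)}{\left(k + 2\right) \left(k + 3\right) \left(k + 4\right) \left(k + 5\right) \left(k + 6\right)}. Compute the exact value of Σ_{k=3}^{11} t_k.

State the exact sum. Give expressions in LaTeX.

Σ = -37/4760

The ratio is (k + 2)*(3*k + 17)/((k + 7)*(3*k + 14)).
Normal form (A,B,C) = (k + 2, k + 7, k + 14/3).
f must satisfy (k + 2)·f(k+1) − (k + 6)·f(k) = k + 14/3.
From deg A=1, deg B=1, deg C=1: d=4.
Coefficient equations give f(k) = k*(k + 4)*(k**2 + 10*k + 31)/90.
So s_k = (B(k−1)f/C)·t_k = (k*(k + 4)*(k + 6)*(k**2 + 10*k + 31)/(30*(3*k + 14)))·t_k = k*(-k**2 - 10*k - 31)/(15*(k**3 + 10*k**2 + 31*k + 30)).
Δs = 2*(-3*k - 14)/(k**5 + 20*k**4 + 155*k**3 + 580*k**2 + 1044*k + 720), as required.
Sum = s_(12) − s_(3); s_(12) = -118/1785, s_(3) = -7/120 ⇒ -37/4760.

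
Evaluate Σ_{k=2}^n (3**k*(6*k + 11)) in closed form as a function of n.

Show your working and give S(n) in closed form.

Compute t_(k+1)/t_k: get 3*(6*k + 17)/(6*k + 11).
Normal form (A,B,C) = (3, 1, k + 11/6).
Set up (3)·f(k+1) − (1)·f(k) − (k + 11/6) = 0.
deg f ≤ 1 (via 0,0,1).
Solving with deg f ≤ 1: f(k) = (3*k + 1)/6.
Certificate R = B(k−1)f/C = (3*k + 1)/(6*k + 11) gives s_k = 3**k*(3*k + 1).
Verify: 3**k*(6*k + 11) matches t_k.
Evaluate: s_(n+1) = 3**(n + 1)*(3*n + 4); subtract s_(2) = 63 ⇒ S(n) = 9*3**n*n + 12*3**n - 63.

S(n) = 9*3**n*n + 12*3**n - 63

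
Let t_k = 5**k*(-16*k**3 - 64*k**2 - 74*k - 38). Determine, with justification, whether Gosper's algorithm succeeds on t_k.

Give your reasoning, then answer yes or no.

Yes. s_k = 5**k*(-4*k**3 - k**2 - k - 2).

Ratio r(k) = 5*(8*k**3 + 56*k**2 + 125*k + 96)/(8*k**3 + 32*k**2 + 37*k + 19).
Gosper form: A/B · C(k+1)/C(k) with A=5, B=1, C=k**3 + 4*k**2 + 37*k/8 + 19/8.
Need (5)·f(k+1) − (1)·f(k) = k**3 + 4*k**2 + 37*k/8 + 19/8.
Degrees (0,0,3) ⇒ d ≤ 3.
Solving with deg f ≤ 3: f(k) = (4*k**3 + k**2 + k + 2)/16.
Certificate R = B(k−1)f/C = (4*k**3 + k**2 + k + 2)/(2*(8*k**3 + 32*k**2 + 37*k + 19)) gives s_k = 5**k*(-4*k**3 - k**2 - k - 2).
Verify: 5**k*(-16*k**3 - 64*k**2 - 74*k - 38) matches t_k.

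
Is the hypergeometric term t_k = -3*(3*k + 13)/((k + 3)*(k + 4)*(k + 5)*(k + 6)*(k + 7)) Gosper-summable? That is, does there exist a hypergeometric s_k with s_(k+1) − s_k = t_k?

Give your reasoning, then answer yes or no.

Step 1: r(k) = (k + 3)*(3*k + 16)/((k + 8)*(3*k + 13)).
Factor: A=k + 3; B=k + 8; C=k + 13/3.
Key eq: (k + 3)·f(k+1) = (k + 7)·f(k) + (k + 13/3).
deg f ≤ 4 (via 1,1,1).
Coefficient equations give f(k) = k*(k + 4)*(k**2 + 14*k + 63)/270.
So s_k = (B(k−1)f/C)·t_k = (k*(k + 4)*(k + 7)*(k**2 + 14*k + 63)/(90*(3*k + 13)))·t_k = k*(-k**2 - 14*k - 63)/(30*(k**3 + 14*k**2 + 63*k + 90)).
Verify: 3*(-3*k - 13)/(k**5 + 25*k**4 + 245*k**3 + 1175*k**2 + 2754*k + 2520) matches t_k.

Yes. s_k = k*(-k**2 - 14*k - 63)/(30*(k**3 + 14*k**2 + 63*k + 90)).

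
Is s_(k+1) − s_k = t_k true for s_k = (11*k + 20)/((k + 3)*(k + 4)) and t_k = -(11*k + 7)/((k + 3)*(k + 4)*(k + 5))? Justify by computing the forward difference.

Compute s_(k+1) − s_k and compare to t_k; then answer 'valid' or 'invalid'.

s_(k+1) = (11*k + 31)/((k + 4)*(k + 5))
s_(k+1) − s_k = (-11*k - 7)/(k**3 + 12*k**2 + 47*k + 60)
(s_(k+1) − s_k) − t_k = 0

Valid: the claim telescopes to t_k.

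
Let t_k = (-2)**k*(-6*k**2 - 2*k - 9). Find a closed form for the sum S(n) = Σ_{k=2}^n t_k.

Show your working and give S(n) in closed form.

Step 1: r(k) = 2*(-6*k**2 - 14*k - 17)/(6*k**2 + 2*k + 9).
So A=-2 and B=1, with C=k**2 + k/3 + 3/2.
Need (-2)·f(k+1) − (1)·f(k) = k**2 + k/3 + 3/2.
d = 2 from the (0,0,2) case.
Coefficient equations give f(k) = -(2*k**2 - 2*k + 3)/6.
Certificate R = B(k−1)f/C = -(2*k**2 - 2*k + 3)/(6*k**2 + 2*k + 9) gives s_k = (-2)**k*(2*k**2 - 2*k + 3).
Δs = (-2)**k*(-6*k**2 - 2*k - 9), as required.
Σ_(k=2)^n t_k = s_(n+1) − s_(2) = ((-2)**(n + 1)*(2*n**2 + 2*n + 3)) − (28), i.e. -4*(-2)**n*n**2 - 4*(-2)**n*n - 6*(-2)**n - 28.

S(n) = -4*(-2)**n*n**2 - 4*(-2)**n*n - 6*(-2)**n - 28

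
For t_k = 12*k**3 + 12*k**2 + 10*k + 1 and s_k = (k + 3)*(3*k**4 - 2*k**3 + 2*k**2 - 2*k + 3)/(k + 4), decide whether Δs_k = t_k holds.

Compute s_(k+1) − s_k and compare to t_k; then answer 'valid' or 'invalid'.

Invalid: residual (-9*k**4 - 62*k**3 - 56*k**2 - 43*k - 1)/(k**2 + 9*k + 20) ≠ 0.

s_(k+1) = (3*k**5 + 22*k**4 + 54*k**3 + 64*k**2 + 36*k + 16)/(k + 5)
s_(k+1) − s_k = (12*k**5 + 111*k**4 + 296*k**3 + 275*k**2 + 166*k + 19)/(k**2 + 9*k + 20)
(s_(k+1) − s_k) − t_k = (-9*k**4 - 62*k**3 - 56*k**2 - 43*k - 1)/(k**2 + 9*k + 20)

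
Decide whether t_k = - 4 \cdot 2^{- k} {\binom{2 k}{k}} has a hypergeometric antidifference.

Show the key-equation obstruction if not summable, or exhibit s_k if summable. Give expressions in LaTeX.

r(k) = (2*k + 1)/(k + 1) after simplifying.
So A=2*k + 1 and B=k + 1, with C=1.
Need (2*k + 1)·f(k+1) − (k)·f(k) = 1.
Bound: deg f ≤ -1.
d = -1 < 0 ⇒ no nonzero polynomial f; not summable.

No. Not Gosper-summable.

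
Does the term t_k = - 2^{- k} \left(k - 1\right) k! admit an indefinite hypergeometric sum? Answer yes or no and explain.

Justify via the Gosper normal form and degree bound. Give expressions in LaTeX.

Ratio r(k) = k*(k + 1)/(2*(k - 1)).
Take A(k)=k/2 + 1/2, B(k)=1, C(k)=k - 1.
Need (k/2 + 1/2)·f(k+1) − (1)·f(k) = k - 1.
Bound: deg f ≤ 0.
Coefficient equations give f(k) = 2.
So s_k = (B(k−1)f/C)·t_k = (2/(k - 1))·t_k = -2**(1 - k)*factorial(k).
s_(k+1) − s_k = -(k - 1)*factorial(k)/2**k = t_k.

Yes. s_k = - 2^{1 - k} k!.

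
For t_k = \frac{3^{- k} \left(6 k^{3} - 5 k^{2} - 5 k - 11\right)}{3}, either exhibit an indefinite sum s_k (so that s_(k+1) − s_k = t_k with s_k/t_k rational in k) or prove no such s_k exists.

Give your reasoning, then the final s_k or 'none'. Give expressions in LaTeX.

s_k = 3^{- k} \left(- 3 k^{3} - 2 k^{2} - 4 k + 1\right)

r(k) = (6*k**3 + 13*k**2 + 3*k - 15)/(3*(6*k**3 - 5*k**2 - 5*k - 11)) after simplifying.
Normal form (A,B,C) = (1/3, 1, k**3 - 5*k**2/6 - 5*k/6 - 11/6).
Key eq: (1/3)·f(k+1) = (1)·f(k) + (k**3 - 5*k**2/6 - 5*k/6 - 11/6).
deg f ≤ 3 (via 0,0,3).
A polynomial solution: f(k) = -(3*k**3 + 2*k**2 + 4*k - 1)/2.
Get s_k = R·t_k = (-3*k**3 - 2*k**2 - 4*k + 1)/3**k with R(k) = B(k−1)f(k)/C(k) = -3*(3*k**3 + 2*k**2 + 4*k - 1)/((6*k - 11)*(k**2 + k + 1)).
Check: Δs_k = (6*k**3 - 5*k**2 - 5*k - 11)/(3*3**k). ✓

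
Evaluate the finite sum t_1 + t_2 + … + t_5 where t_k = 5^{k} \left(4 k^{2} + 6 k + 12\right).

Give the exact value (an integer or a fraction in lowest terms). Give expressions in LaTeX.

Ratio r(k) = 5*(2*k**2 + 7*k + 11)/(2*k**2 + 3*k + 6).
Normal form (A,B,C) = (5, 1, k**2 + 3*k/2 + 3).
Key eq: (5)·f(k+1) = (1)·f(k) + (k**2 + 3*k/2 + 3).
deg f ≤ 2 (via 0,0,2).
Match coefficients ⇒ f(k) = (k**2 - k + 3)/4.
Certificate R = B(k−1)f/C = (k**2 - k + 3)/(2*(2*k**2 + 3*k + 6)) gives s_k = 5**k*(k**2 - k + 3).
Δs = 5**k*(4*k**2 + 6*k + 12), as required.
Σ_(k=1)^(5) t_k = s_(6) − s_(1) = 515625 − (15) = 515610.

Σ = 515610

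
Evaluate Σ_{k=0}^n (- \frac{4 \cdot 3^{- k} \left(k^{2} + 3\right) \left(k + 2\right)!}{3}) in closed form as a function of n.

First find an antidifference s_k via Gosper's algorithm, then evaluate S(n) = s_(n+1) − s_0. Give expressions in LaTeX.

S(n) = -8 - \frac{4 \cdot 3^{- n} n \left(n + 3\right)!}{3}

t_(k+1)/t_k = (k + 3)*((k + 1)**2 + 3)/(3*(k**2 + 3)).
Normal form (A,B,C) = (k/3 + 1, 1, k**2 + 3).
Need (k/3 + 1)·f(k+1) − (1)·f(k) = k**2 + 3.
deg f ≤ 1 (via 1,0,2).
A polynomial solution: f(k) = 3*(k - 1).
Certificate R = B(k−1)f/C = 3*(k - 1)/(k**2 + 3) gives s_k = -4*(k - 1)*factorial(k + 2)/3**k.
Δs = -4*(k**2 + 3)*factorial(k + 2)/(3*3**k), as required.
Evaluate: s_(n+1) = -4*3**(-n - 1)*n*factorial(n + 3); subtract s_(0) = 8 ⇒ S(n) = -8 - 4*n*factorial(n + 3)/(3*3**n).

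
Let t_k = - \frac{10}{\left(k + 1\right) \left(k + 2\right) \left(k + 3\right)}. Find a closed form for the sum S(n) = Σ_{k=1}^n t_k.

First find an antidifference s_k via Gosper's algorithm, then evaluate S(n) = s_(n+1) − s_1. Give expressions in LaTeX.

t_(k+1)/t_k = (k + 1)/(k + 4).
A = k + 1, B = k + 4, C = 1.
f must satisfy (k + 1)·f(k+1) − (k + 3)·f(k) = 1.
deg f ≤ 2 (via 1,1,0).
Solving with deg f ≤ 2: f(k) = k*(k + 3)/4.
Get s_k = R·t_k = 5*k*(-k - 3)/(2*(k + 1)*(k + 2)) with R(k) = B(k−1)f(k)/C(k) = k*(k + 3)**2/4.
Verify: -10/(k**3 + 6*k**2 + 11*k + 6) matches t_k.
s_(n+1) = 5*(-n**2 - 5*n - 4)/(2*(n**2 + 5*n + 6)) and s_(1) = -5/3, so S(n) = 5*n*(-n - 5)/(6*(n**2 + 5*n + 6)).

S(n) = \frac{5 n \left(- n - 5\right)}{6 \left(n^{2} + 5 n + 6\right)}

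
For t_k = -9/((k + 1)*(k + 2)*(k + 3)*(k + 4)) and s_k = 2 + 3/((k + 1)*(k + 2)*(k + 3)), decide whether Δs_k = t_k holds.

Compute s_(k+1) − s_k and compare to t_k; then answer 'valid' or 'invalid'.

s_(k+1) = 2 + 3/((k + 2)*(k + 3)*(k + 4))
s_(k+1) − s_k = -9/((k + 1)*(k + 2)*(k + 3)*(k + 4))
(s_(k+1) − s_k) − t_k = 0

valid (s_(k+1) − s_k reduces to t_k)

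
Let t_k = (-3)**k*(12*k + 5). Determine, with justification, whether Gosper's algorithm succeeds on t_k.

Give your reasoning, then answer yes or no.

Yes. s_k = (-3)**k*(1 - 3*k).

The ratio is 3*(-12*k - 17)/(12*k + 5).
Gosper form: A/B · C(k+1)/C(k) with A=-3, B=1, C=k + 5/12.
Key eq: (-3)·f(k+1) = (1)·f(k) + (k + 5/12).
From deg A=0, deg B=0, deg C=1: d=1.
Match coefficients ⇒ f(k) = -(3*k - 1)/12.
So s_k = (B(k−1)f/C)·t_k = (-(3*k - 1)/(12*k + 5))·t_k = (-3)**k*(1 - 3*k).
Δs = (-3)**k*(12*k + 5), as required.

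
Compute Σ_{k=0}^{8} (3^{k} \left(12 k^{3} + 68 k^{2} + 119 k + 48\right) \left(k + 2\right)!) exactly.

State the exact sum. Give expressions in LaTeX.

Ratio r(k) = 3*(12*k**4 + 140*k**3 + 603*k**2 + 1120*k + 741)/(12*k**3 + 68*k**2 + 119*k + 48).
A = 3*k + 9, B = 1, C = k**3 + 17*k**2/3 + 119*k/12 + 4.
Set up (3*k + 9)·f(k+1) − (1)·f(k) − (k**3 + 17*k**2/3 + 119*k/12 + 4) = 0.
d = 2 from the (1,0,3) case.
Coefficient equations give f(k) = (2*k - 1)*(2*k + 3)/12.
R(k) = B(k−1)·f(k)/C(k) = (2*k - 1)*(2*k + 3)/(12*k**3 + 68*k**2 + 119*k + 48); s_k = R·t_k = 3**k*(2*k - 1)*(2*k + 3)*factorial(k + 2).
s_(k+1) − s_k = 3**k*(12*k**3 + 68*k**2 + 119*k + 48)*factorial(k + 2) = t_k.
Sum = s_(9) − s_(0); s_(9) = 280488607660800, s_(0) = -6 ⇒ 280488607660806.

Σ = 280488607660806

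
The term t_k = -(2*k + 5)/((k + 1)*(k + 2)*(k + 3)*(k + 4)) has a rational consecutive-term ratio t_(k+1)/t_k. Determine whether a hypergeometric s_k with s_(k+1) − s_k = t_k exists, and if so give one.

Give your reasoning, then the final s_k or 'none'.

s_k = k*(-k - 4)/(3*(k**2 + 4*k + 3))

Step 1: r(k) = (k + 1)*(2*k + 7)/((k + 5)*(2*k + 5)).
A = k + 1, B = k + 5, C = k + 5/2.
f must satisfy (k + 1)·f(k+1) − (k + 4)·f(k) = k + 5/2.
Bound: deg f ≤ 3.
A polynomial solution: f(k) = k*(k + 2)*(k + 4)/6.
So s_k = (B(k−1)f/C)·t_k = (k*(k + 2)*(k + 4)**2/(3*(2*k + 5)))·t_k = k*(-k - 4)/(3*(k**2 + 4*k + 3)).
Δs = (-2*k - 5)/(k**4 + 10*k**3 + 35*k**2 + 50*k + 24), as required.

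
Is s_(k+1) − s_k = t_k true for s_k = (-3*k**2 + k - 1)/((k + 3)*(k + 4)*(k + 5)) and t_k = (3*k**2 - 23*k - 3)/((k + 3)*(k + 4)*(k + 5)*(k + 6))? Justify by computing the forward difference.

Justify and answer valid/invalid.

s_(k+1) = (k - 3*(k + 1)**2)/((k + 4)*(k + 5)*(k + 6))
s_(k+1) − s_k = (3*k**2 - 23*k - 3)/(k**4 + 18*k**3 + 119*k**2 + 342*k + 360)
(s_(k+1) − s_k) − t_k = 0

valid; difference matches t_k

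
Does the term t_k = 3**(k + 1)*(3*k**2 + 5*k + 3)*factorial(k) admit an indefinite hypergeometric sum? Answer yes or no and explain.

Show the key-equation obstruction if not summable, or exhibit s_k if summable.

Compute t_(k+1)/t_k: get 3*(3*k**3 + 14*k**2 + 22*k + 11)/(3*k**2 + 5*k + 3).
A = 3*k + 3, B = 1, C = k**2 + 5*k/3 + 1.
Key eq: (3*k + 3)·f(k+1) = (1)·f(k) + (k**2 + 5*k/3 + 1).
deg f ≤ 1 (via 1,0,2).
Match coefficients ⇒ f(k) = k/3.
So s_k = (B(k−1)f/C)·t_k = (k/(3*k**2 + 5*k + 3))·t_k = 3**(k + 1)*k*factorial(k).
Verify: 3**(k + 1)*(3*k**2 + 5*k + 3)*factorial(k) matches t_k.

Yes. s_k = 3**(k + 1)*k*factorial(k).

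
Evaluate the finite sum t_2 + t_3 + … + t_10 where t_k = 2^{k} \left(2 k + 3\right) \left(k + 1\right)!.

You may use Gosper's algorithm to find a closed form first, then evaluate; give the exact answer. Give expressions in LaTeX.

Σ = 980995276776

Ratio r(k) = 2*(k + 2)*(2*k + 5)/(2*k + 3).
Factor: A=2*k + 4; B=1; C=k + 3/2.
Key eq: (2*k + 4)·f(k+1) = (1)·f(k) + (k + 3/2).
From deg A=1, deg B=0, deg C=1: d=0.
Coefficient equations give f(k) = 1/2.
Get s_k = R·t_k = 2**k*factorial(k + 1) with R(k) = B(k−1)f(k)/C(k) = 1/(2*k + 3).
Verify: 2**k*(2*k + 3)*factorial(k + 1) matches t_k.
Σ_(k=2)^(10) t_k = s_(11) − s_(2) = 980995276800 − (24) = 980995276776.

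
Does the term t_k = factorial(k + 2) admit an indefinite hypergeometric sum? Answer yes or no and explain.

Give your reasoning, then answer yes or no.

t_(k+1)/t_k = k + 3.
Factor: A=k + 3; B=1; C=1.
Key eq: (k + 3)·f(k+1) = (1)·f(k) + (1).
d = -1 from the (1,0,0) case.
Bound -1 < 0, so the key equation has no polynomial solution.

No — negative degree bound, so no certificate f.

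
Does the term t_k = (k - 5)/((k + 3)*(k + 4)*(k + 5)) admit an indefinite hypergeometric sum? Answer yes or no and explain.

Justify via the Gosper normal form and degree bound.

The ratio is (k - 4)*(k + 3)/((k - 5)*(k + 6)).
Normal form (A,B,C) = (k + 3, k + 6, k - 5).
f must satisfy (k + 3)·f(k+1) − (k + 5)·f(k) = k - 5.
deg f ≤ 2 (via 1,1,1).
A polynomial solution: f(k) = -k*(k + 19)/12.
Certificate R = B(k−1)f/C = -k*(k + 5)*(k + 19)/(12*(k - 5)) gives s_k = k*(-k - 19)/(12*(k + 3)*(k + 4)).
Check: Δs_k = (k - 5)/(k**3 + 12*k**2 + 47*k + 60). ✓

Yes. s_k = k*(-k - 19)/(12*(k + 3)*(k + 4)).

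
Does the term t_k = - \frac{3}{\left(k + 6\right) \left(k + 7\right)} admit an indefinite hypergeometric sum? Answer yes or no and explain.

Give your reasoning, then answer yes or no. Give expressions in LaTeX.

t_(k+1)/t_k = (k + 6)/(k + 8).
A = k + 6, B = k + 8, C = 1.
Key eq: (k + 6)·f(k+1) = (k + 7)·f(k) + (1).
d = 1 from the (1,1,0) case.
Coefficient equations give f(k) = k/6.
Then R = B(k−1)f/C = k*(k + 7)/6, so s_k = R(k)·t_k = -k/(2*k + 12).
Δs = -3/(k**2 + 13*k + 42), as required.

Yes. s_k = - \frac{k}{2 k + 12}.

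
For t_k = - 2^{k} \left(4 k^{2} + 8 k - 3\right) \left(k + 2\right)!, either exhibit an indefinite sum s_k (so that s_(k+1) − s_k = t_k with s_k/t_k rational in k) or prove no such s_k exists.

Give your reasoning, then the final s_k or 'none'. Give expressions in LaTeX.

The ratio is 2*(4*k**3 + 28*k**2 + 57*k + 27)/(4*k**2 + 8*k - 3).
So A=2*k + 6 and B=1, with C=k**2 + 2*k - 3/4.
Need (2*k + 6)·f(k+1) − (1)·f(k) = k**2 + 2*k - 3/4.
From deg A=1, deg B=0, deg C=2: d=1.
Match coefficients ⇒ f(k) = (2*k - 3)/4.
Then R = B(k−1)f/C = (2*k - 3)/(4*k**2 + 8*k - 3), so s_k = R(k)·t_k = -2**k*(2*k - 3)*factorial(k + 2).
Verify: -2**k*(4*k**2 + 8*k - 3)*factorial(k + 2) matches t_k.

s_k = - 2^{k} \left(2 k - 3\right) \left(k + 2\right)!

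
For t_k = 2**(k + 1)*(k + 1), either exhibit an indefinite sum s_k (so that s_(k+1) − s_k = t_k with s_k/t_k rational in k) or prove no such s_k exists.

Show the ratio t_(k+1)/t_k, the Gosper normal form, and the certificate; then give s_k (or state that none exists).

s_k = 2**(k + 1)*(k - 1)

Step 1: r(k) = 2*(k + 2)/(k + 1).
Take A(k)=2, B(k)=1, C(k)=k + 1.
Need (2)·f(k+1) − (1)·f(k) = k + 1.
Bound: deg f ≤ 1.
Coefficient equations give f(k) = k - 1.
R(k) = B(k−1)·f(k)/C(k) = (k - 1)/(k + 1); s_k = R·t_k = 2**(k + 1)*(k - 1).
Δs = 2**(k + 1)*(k + 1), as required.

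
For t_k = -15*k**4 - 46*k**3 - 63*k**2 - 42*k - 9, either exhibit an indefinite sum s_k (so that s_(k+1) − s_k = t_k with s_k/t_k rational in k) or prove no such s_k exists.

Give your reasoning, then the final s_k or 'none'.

Ratio r(k) = (15*k**4 + 106*k**3 + 291*k**2 + 366*k + 175)/(15*k**4 + 46*k**3 + 63*k**2 + 42*k + 9).
Gosper form: A/B · C(k+1)/C(k) with A=1, B=1, C=k**4 + 46*k**3/15 + 21*k**2/5 + 14*k/5 + 3/5.
Set up (1)·f(k+1) − (1)·f(k) − (k**4 + 46*k**3/15 + 21*k**2/5 + 14*k/5 + 3/5) = 0.
From deg A=0, deg B=0, deg C=4: d=5.
Solve for f: f(k) = k*(3*k**4 + 4*k**3 + 3*k**2 + k - 2)/15 (degree 5 ≤ 5).
R(k) = B(k−1)·f(k)/C(k) = k*(3*k**4 + 4*k**3 + 3*k**2 + k - 2)/(15*k**4 + 46*k**3 + 63*k**2 + 42*k + 9); s_k = R·t_k = k*(-3*k**4 - 4*k**3 - 3*k**2 - k + 2).
s_(k+1) − s_k = -15*k**4 - 46*k**3 - 63*k**2 - 42*k - 9 = t_k.

s_k = k*(-3*k**4 - 4*k**3 - 3*k**2 - k + 2)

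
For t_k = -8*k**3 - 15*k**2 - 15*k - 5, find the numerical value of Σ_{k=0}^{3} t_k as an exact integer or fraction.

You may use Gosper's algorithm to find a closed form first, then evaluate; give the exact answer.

Σ = -608

Step 1: r(k) = (8*k**3 + 39*k**2 + 69*k + 43)/(8*k**3 + 15*k**2 + 15*k + 5).
Take A(k)=1, B(k)=1, C(k)=k**3 + 15*k**2/8 + 15*k/8 + 5/8.
Need (1)·f(k+1) − (1)·f(k) = k**3 + 15*k**2/8 + 15*k/8 + 5/8.
Bound: deg f ≤ 4.
Coefficient equations give f(k) = k**2*(2*k**2 + k + 2)/8.
Get s_k = R·t_k = k**2*(-2*k**2 - k - 2) with R(k) = B(k−1)f(k)/C(k) = k**2*(2*k**2 + k + 2)/(8*k**3 + 15*k**2 + 15*k + 5).
s_(k+1) − s_k = -8*k**3 - 15*k**2 - 15*k - 5 = t_k.
Σ_(k=0)^(3) t_k = s_(4) − s_(0) = -608 − (0) = -608.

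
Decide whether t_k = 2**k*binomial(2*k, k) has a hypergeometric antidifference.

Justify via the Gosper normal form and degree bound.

No — key equation has no polynomial f.

Ratio r(k) = 4*(2*k + 1)/(k + 1).
So A=8*k + 4 and B=k + 1, with C=1.
f must satisfy (8*k + 4)·f(k+1) − (k)·f(k) = 1.
d = -1 from the (1,1,0) case.
Negative degree bound (-1): no f exists, t_k not Gosper-summable.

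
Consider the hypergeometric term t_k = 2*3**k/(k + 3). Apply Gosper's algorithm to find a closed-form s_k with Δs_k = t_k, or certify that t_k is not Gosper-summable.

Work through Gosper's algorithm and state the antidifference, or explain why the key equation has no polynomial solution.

Ratio r(k) = 3*(k + 3)/(k + 4).
Normal form (A,B,C) = (3*k + 9, k + 4, 1).
Need (3*k + 9)·f(k+1) − (k + 3)·f(k) = 1.
Bound: deg f ≤ -1.
d = -1 < 0 ⇒ no nonzero polynomial f; not summable.

not Gosper-summable; s_k does not exist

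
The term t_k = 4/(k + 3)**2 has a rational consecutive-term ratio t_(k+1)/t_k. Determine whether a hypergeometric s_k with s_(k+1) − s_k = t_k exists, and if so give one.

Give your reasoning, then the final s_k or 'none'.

none — t_k is not Gosper-summable

r(k) = (k + 3)**2/(k + 4)**2 after simplifying.
Take A(k)=k**2 + 6*k + 9, B(k)=k**2 + 8*k + 16, C(k)=1.
Key eq: (k**2 + 6*k + 9)·f(k+1) = (k**2 + 6*k + 9)·f(k) + (1).
d = 0 from the (2,2,0) case.
f = c0 ⇒ A·f(k+1) − B(k−1)·f(k) − C = -1. The system {-1 = 0} is inconsistent; no antidifference.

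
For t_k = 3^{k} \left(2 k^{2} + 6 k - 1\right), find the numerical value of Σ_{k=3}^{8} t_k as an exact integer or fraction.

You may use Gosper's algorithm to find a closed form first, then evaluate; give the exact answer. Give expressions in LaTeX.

Compute t_(k+1)/t_k: get 3*(2*k**2 + 10*k + 7)/(2*k**2 + 6*k - 1).
Take A(k)=3, B(k)=1, C(k)=k**2 + 3*k - 1/2.
f must satisfy (3)·f(k+1) − (1)·f(k) = k**2 + 3*k - 1/2.
Degrees (0,0,2) ⇒ d ≤ 2.
Coefficient equations give f(k) = (k**2 - 2)/2.
Then R = B(k−1)f/C = (k**2 - 2)/(2*k**2 + 6*k - 1), so s_k = R(k)·t_k = 3**k*(k**2 - 2).
Δs = 3**k*(2*k**2 + 6*k - 1), as required.
Σ_(k=3)^(8) t_k = s_(9) − s_(3) = 1554957 − (189) = 1554768.

Σ = 1554768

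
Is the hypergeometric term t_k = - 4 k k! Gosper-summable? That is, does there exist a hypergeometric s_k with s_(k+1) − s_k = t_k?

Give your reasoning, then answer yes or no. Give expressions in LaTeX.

Step 1: r(k) = (k + 1)**2/k.
Gosper form: A/B · C(k+1)/C(k) with A=k + 1, B=1, C=k.
Need (k + 1)·f(k+1) − (1)·f(k) = k.
Degrees (1,0,1) ⇒ d ≤ 0.
A polynomial solution: f(k) = 1.
Then R = B(k−1)f/C = 1/k, so s_k = R(k)·t_k = -4*factorial(k).
Check: Δs_k = -4*k*factorial(k). ✓

Yes. s_k = - 4 k!.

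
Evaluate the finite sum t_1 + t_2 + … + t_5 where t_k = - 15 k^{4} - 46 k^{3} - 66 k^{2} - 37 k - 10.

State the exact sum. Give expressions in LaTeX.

t_(k+1)/t_k = (15*k**4 + 106*k**3 + 294*k**2 + 367*k + 174)/(15*k**4 + 46*k**3 + 66*k**2 + 37*k + 10).
Normal form (A,B,C) = (1, 1, k**4 + 46*k**3/15 + 22*k**2/5 + 37*k/15 + 2/3).
Key eq: (1)·f(k+1) = (1)·f(k) + (k**4 + 46*k**3/15 + 22*k**2/5 + 37*k/15 + 2/3).
Bound: deg f ≤ 5.
Solve for f: f(k) = k*(3*k**4 + 4*k**3 + 4*k**2 - 3*k + 2)/15 (degree 5 ≤ 5).
R(k) = B(k−1)·f(k)/C(k) = k*(3*k**4 + 4*k**3 + 4*k**2 - 3*k + 2)/(15*k**4 + 46*k**3 + 66*k**2 + 37*k + 10); s_k = R·t_k = k*(-3*k**4 - 4*k**3 - 4*k**2 + 3*k - 2).
Verify: -15*k**4 - 46*k**3 - 66*k**2 - 37*k - 10 matches t_k.
Σ_(k=1)^(5) t_k = s_(6) − s_(1) = -29280 − (-10) = -29270.

Σ = -29270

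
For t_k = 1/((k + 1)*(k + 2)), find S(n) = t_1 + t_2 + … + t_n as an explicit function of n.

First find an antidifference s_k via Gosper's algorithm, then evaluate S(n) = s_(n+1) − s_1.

S(n) = n/(2*(n + 2))

r(k) = (k + 1)/(k + 3) after simplifying.
Factor: A=k + 1; B=k + 3; C=1.
Set up (k + 1)·f(k+1) − (k + 2)·f(k) − (1) = 0.
Degrees (1,1,0) ⇒ d ≤ 1.
Match coefficients ⇒ f(k) = k.
Certificate R = B(k−1)f/C = k*(k + 2) gives s_k = k/(k + 1).
Verify: 1/(k**2 + 3*k + 2) matches t_k.
Telescope: S(n) = s_(n+1) − s_(1) = (n + 1)/(n + 2) − (1/2) = n/(2*(n + 2)).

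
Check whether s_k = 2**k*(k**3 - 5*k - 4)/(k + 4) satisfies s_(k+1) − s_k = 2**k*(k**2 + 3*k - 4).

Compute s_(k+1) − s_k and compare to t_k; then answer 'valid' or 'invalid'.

Invalid: residual 3*2**k*(-k**3 - 6*k**2 - 9*k + 12)/(k**2 + 9*k + 20) ≠ 0.

s_(k+1) = 2**(k + 1)*(-5*k + (k + 1)**3 - 9)/(k + 5)
s_(k+1) − s_k = 2**k*(k**4 + 9*k**3 + 25*k**2 - 3*k - 44)/(k**2 + 9*k + 20)
(s_(k+1) − s_k) − t_k = 3*2**k*(-k**3 - 6*k**2 - 9*k + 12)/(k**2 + 9*k + 20)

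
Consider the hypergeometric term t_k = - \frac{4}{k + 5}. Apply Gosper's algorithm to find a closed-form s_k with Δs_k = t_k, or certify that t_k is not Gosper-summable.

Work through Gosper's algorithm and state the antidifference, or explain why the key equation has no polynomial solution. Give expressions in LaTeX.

The ratio is (k + 5)/(k + 6).
Gosper form: A/B · C(k+1)/C(k) with A=k + 5, B=k + 6, C=1.
f must satisfy (k + 5)·f(k+1) − (k + 5)·f(k) = 1.
Degrees (1,1,0) ⇒ d ≤ 0.
Generic f = c0 gives residual -1; -1 = 0 cannot hold, so t_k is not Gosper-summable.

no hypergeometric antidifference exists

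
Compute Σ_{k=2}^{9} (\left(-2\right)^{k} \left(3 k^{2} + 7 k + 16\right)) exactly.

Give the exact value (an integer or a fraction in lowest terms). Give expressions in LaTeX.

Σ = -116696

Ratio r(k) = 2*(-3*k**2 - 13*k - 26)/(3*k**2 + 7*k + 16).
Gosper form: A/B · C(k+1)/C(k) with A=-2, B=1, C=k**2 + 7*k/3 + 16/3.
Need (-2)·f(k+1) − (1)·f(k) = k**2 + 7*k/3 + 16/3.
d = 2 from the (0,0,2) case.
Match coefficients ⇒ f(k) = -(k**2 + k + 4)/3.
R(k) = B(k−1)·f(k)/C(k) = -(k**2 + k + 4)/(3*k**2 + 7*k + 16); s_k = R·t_k = (-2)**k*(-k**2 - k - 4).
Check: Δs_k = (-2)**k*(3*k**2 + 7*k + 16). ✓
Σ_(k=2)^(9) t_k = s_(10) − s_(2) = -116736 − (-40) = -116696.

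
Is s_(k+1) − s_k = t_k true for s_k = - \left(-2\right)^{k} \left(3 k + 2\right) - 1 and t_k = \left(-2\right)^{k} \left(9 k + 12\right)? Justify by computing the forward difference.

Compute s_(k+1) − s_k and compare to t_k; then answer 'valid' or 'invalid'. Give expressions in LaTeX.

s_(k+1) = 2*(-2)**k*(3*k + 5) - 1
s_(k+1) − s_k = (-2)**k*(9*k + 12)
(s_(k+1) − s_k) − t_k = 0

Valid: the claim telescopes to t_k.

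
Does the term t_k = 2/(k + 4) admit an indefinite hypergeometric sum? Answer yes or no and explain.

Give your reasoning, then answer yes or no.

No; the coefficient equations for f are inconsistent.

r(k) = (k + 4)/(k + 5) after simplifying.
Factor: A=k + 4; B=k + 5; C=1.
Solve (k + 4)·f(k+1) − (k + 4)·f(k) = 1.
From deg A=1, deg B=1, deg C=0: d=0.
f = c0 ⇒ A·f(k+1) − B(k−1)·f(k) − C = -1. The system {-1 = 0} is inconsistent; no antidifference.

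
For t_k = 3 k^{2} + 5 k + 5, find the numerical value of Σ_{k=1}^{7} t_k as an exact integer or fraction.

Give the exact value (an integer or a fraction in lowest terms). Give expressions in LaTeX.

Step 1: r(k) = (3*k**2 + 11*k + 13)/(3*k**2 + 5*k + 5).
Gosper form: A/B · C(k+1)/C(k) with A=1, B=1, C=k**2 + 5*k/3 + 5/3.
Key eq: (1)·f(k+1) = (1)·f(k) + (k**2 + 5*k/3 + 5/3).
deg f ≤ 3 (via 0,0,2).
A polynomial solution: f(k) = k*(k**2 + k + 3)/3.
So s_k = (B(k−1)f/C)·t_k = (k*(k**2 + k + 3)/(3*k**2 + 5*k + 5))·t_k = k*(k**2 + k + 3).
s_(k+1) − s_k = 3*k**2 + 5*k + 5 = t_k.
Σ_(k=1)^(7) t_k = s_(8) − s_(1) = 600 − (5) = 595.

Σ = 595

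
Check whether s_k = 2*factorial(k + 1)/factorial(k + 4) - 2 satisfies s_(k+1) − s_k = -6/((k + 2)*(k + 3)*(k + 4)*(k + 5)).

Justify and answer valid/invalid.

s_(k+1) = 2*factorial(k + 2)/factorial(k + 5) - 2
s_(k+1) − s_k = -6/((k + 2)*(k + 3)*(k + 4)*(k + 5))
(s_(k+1) − s_k) − t_k = 0

valid; difference matches t_k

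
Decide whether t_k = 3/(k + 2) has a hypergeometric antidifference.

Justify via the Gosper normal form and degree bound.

No — key equation has no polynomial f.

t_(k+1)/t_k = (k + 2)/(k + 3).
A = k + 2, B = k + 3, C = 1.
Set up (k + 2)·f(k+1) − (k + 2)·f(k) − (1) = 0.
d = 0 from the (1,1,0) case.
Generic f = c0 gives residual -1; -1 = 0 cannot hold, so t_k is not Gosper-summable.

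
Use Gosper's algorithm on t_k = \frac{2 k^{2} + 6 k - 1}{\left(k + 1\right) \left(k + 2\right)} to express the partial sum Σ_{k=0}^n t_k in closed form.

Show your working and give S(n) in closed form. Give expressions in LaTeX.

r(k) = (k + 1)*(6*k + 2*(k + 1)**2 + 5)/((k + 3)*(2*k**2 + 6*k - 1)) after simplifying.
A = k + 1, B = k + 3, C = k**2 + 3*k - 1/2.
Solve (k + 1)·f(k+1) − (k + 2)·f(k) = k**2 + 3*k - 1/2.
Degrees (1,1,2) ⇒ d ≤ 2.
Solving with deg f ≤ 2: f(k) = k*(2*k - 3)/2.
R(k) = B(k−1)·f(k)/C(k) = k*(k + 2)*(2*k - 3)/(2*k**2 + 6*k - 1); s_k = R·t_k = k*(2*k - 3)/(k + 1).
Check: Δs_k = (2*k**2 + 6*k - 1)/(k**2 + 3*k + 2). ✓
Evaluate: s_(n+1) = (2*n**2 + n - 1)/(n + 2); subtract s_(0) = 0 ⇒ S(n) = (2*n**2 + n - 1)/(n + 2).

S(n) = \frac{2 n^{2} + n - 1}{n + 2}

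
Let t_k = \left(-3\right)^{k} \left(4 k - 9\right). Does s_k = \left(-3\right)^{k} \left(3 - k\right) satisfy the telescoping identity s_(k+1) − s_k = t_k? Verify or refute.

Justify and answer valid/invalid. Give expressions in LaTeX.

Valid: the claim telescopes to t_k.

s_(k+1) = (-3)**(k + 1)*(2 - k)
s_(k+1) − s_k = (-3)**k*(4*k - 9)
(s_(k+1) − s_k) − t_k = 0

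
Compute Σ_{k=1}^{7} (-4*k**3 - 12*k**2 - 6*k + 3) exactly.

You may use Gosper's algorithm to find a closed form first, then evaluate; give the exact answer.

The ratio is (4*k**3 + 24*k**2 + 42*k + 19)/(4*k**3 + 12*k**2 + 6*k - 3).
Take A(k)=1, B(k)=1, C(k)=k**3 + 3*k**2 + 3*k/2 - 3/4.
f must satisfy (1)·f(k+1) − (1)·f(k) = k**3 + 3*k**2 + 3*k/2 - 3/4.
From deg A=0, deg B=0, deg C=3: d=4.
Match coefficients ⇒ f(k) = k*(k + 2)*(k**2 - 2)/4.
Then R = B(k−1)f/C = k*(k + 2)*(k**2 - 2)/(4*k**3 + 12*k**2 + 6*k - 3), so s_k = R(k)·t_k = k*(-k**3 - 2*k**2 + 2*k + 4).
s_(k+1) − s_k = -4*k**3 - 12*k**2 - 6*k + 3 = t_k.
Telescoping: Σ = s_(8) − s_(1) = -4960 − (3) = -4963.

Σ = -4963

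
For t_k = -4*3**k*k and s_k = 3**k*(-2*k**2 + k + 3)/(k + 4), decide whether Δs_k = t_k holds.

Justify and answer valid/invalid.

Invalid: residual 3**(k + 1)*(4*k**2 + 14*k + 3)/(k**2 + 9*k + 20) ≠ 0.

s_(k+1) = 3**(k + 1)*(k - 2*(k + 1)**2 + 4)/(k + 5)
s_(k+1) − s_k = 3**k*(-4*k**3 - 24*k**2 - 38*k + 9)/(k**2 + 9*k + 20)
(s_(k+1) − s_k) − t_k = 3**(k + 1)*(4*k**2 + 14*k + 3)/(k**2 + 9*k + 20)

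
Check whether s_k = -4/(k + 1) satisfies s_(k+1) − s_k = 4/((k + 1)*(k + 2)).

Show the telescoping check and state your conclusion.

s_(k+1) = -4/(k + 2)
s_(k+1) − s_k = 4/((k + 1)*(k + 2))
(s_(k+1) − s_k) − t_k = 0

Valid: the claim telescopes to t_k.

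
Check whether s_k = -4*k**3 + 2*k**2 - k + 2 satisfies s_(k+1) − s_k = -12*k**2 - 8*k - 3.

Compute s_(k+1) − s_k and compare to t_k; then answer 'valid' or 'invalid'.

s_(k+1) = -k - 4*(k + 1)**3 + 2*(k + 1)**2 + 1
s_(k+1) − s_k = -12*k**2 - 8*k - 3
(s_(k+1) − s_k) − t_k = 0

valid; difference matches t_k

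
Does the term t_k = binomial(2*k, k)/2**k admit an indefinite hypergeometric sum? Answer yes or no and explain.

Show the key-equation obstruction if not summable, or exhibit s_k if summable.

Ratio r(k) = (2*k + 1)/(k + 1).
Gosper form: A/B · C(k+1)/C(k) with A=2*k + 1, B=k + 1, C=1.
Solve (2*k + 1)·f(k+1) − (k)·f(k) = 1.
deg f ≤ -1 (via 1,1,0).
d = -1 < 0 ⇒ no nonzero polynomial f; not summable.

No — key equation has no polynomial f.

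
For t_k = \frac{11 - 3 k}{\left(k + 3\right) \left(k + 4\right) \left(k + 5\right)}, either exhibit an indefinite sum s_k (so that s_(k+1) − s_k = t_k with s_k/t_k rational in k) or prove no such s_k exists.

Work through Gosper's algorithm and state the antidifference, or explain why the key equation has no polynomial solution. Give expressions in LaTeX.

t_(k+1)/t_k = (k + 3)*(3*k - 8)/((k + 6)*(3*k - 11)).
Take A(k)=k + 3, B(k)=k + 6, C(k)=k - 11/3.
Solve (k + 3)·f(k+1) − (k + 5)·f(k) = k - 11/3.
From deg A=1, deg B=1, deg C=1: d=2.
Match coefficients ⇒ f(k) = -k*(k + 43)/36.
Certificate R = B(k−1)f/C = -k*(k + 5)*(k + 43)/(12*(3*k - 11)) gives s_k = k*(k + 43)/(12*(k + 3)*(k + 4)).
s_(k+1) − s_k = (11 - 3*k)/(k**3 + 12*k**2 + 47*k + 60) = t_k.

s_k = \frac{k \left(k + 43\right)}{12 \left(k + 3\right) \left(k + 4\right)}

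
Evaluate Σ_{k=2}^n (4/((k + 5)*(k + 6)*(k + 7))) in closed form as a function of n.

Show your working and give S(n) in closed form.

Compute t_(k+1)/t_k: get (k + 5)/(k + 8).
Take A(k)=k + 5, B(k)=k + 8, C(k)=1.
Solve (k + 5)·f(k+1) − (k + 7)·f(k) = 1.
Bound: deg f ≤ 2.
Solve for f: f(k) = k*(k + 11)/60 (degree 2 ≤ 2).
R(k) = B(k−1)·f(k)/C(k) = k*(k + 7)*(k + 11)/60; s_k = R·t_k = k*(k + 11)/(15*(k + 5)*(k + 6)).
Verify: 4/(k**3 + 18*k**2 + 107*k + 210) matches t_k.
Evaluate: s_(n+1) = (n**2 + 13*n + 12)/(15*(n**2 + 13*n + 42)); subtract s_(2) = 13/420 ⇒ S(n) = (n**2 + 13*n - 14)/(28*(n**2 + 13*n + 42)).

S(n) = (n**2 + 13*n - 14)/(28*(n**2 + 13*n + 42))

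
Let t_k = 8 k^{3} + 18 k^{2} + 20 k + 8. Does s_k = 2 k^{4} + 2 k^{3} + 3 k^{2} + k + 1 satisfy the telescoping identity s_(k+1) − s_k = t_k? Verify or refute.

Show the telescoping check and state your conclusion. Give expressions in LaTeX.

s_(k+1) = 2*k**4 + 10*k**3 + 21*k**2 + 21*k + 9
s_(k+1) − s_k = 8*k**3 + 18*k**2 + 20*k + 8
(s_(k+1) − s_k) − t_k = 0

valid (s_(k+1) − s_k reduces to t_k)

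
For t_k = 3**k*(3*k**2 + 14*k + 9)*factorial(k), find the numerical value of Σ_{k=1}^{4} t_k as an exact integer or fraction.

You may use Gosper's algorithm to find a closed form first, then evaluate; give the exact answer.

Σ = 233268

Ratio r(k) = 3*(3*k**3 + 23*k**2 + 46*k + 26)/(3*k**2 + 14*k + 9).
So A=3*k + 3 and B=1, with C=k**2 + 14*k/3 + 3.
Key eq: (3*k + 3)·f(k+1) = (1)·f(k) + (k**2 + 14*k/3 + 3).
Degrees (1,0,2) ⇒ d ≤ 1.
Solving with deg f ≤ 1: f(k) = (k + 3)/3.
Certificate R = B(k−1)f/C = (k + 3)/(3*k**2 + 14*k + 9) gives s_k = 3**k*(k + 3)*factorial(k).
Check: Δs_k = 3**k*(3*k**2 + 14*k + 9)*factorial(k). ✓
Evaluate s at k=5 and k=1: 233280 and 12; difference 233268.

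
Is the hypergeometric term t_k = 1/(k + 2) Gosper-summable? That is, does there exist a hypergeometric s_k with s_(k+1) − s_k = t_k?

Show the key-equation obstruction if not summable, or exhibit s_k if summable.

Step 1: r(k) = (k + 2)/(k + 3).
Gosper form: A/B · C(k+1)/C(k) with A=k + 2, B=k + 3, C=1.
Key eq: (k + 2)·f(k+1) = (k + 2)·f(k) + (1).
deg f ≤ 0 (via 1,1,0).
Put f(k) = c0: A·f(k+1) − B(k−1)·f(k) − C = -1; need -1 = 0 — inconsistent ⇒ no f, not summable.

No — t_k has no hypergeometric antidifference.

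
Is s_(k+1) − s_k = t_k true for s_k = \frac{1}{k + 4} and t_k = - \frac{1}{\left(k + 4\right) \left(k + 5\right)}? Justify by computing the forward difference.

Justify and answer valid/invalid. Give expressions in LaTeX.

s_(k+1) = 1/(k + 5)
s_(k+1) − s_k = -1/((k + 4)*(k + 5))
(s_(k+1) − s_k) − t_k = 0

valid (s_(k+1) − s_k reduces to t_k)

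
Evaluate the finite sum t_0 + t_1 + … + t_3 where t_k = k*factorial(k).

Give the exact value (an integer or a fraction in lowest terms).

Σ = 23

Compute t_(k+1)/t_k: get (k + 1)**2/k.
Gosper form: A/B · C(k+1)/C(k) with A=k + 1, B=1, C=k.
Need (k + 1)·f(k+1) − (1)·f(k) = k.
From deg A=1, deg B=0, deg C=1: d=0.
Coefficient equations give f(k) = 1.
R(k) = B(k−1)·f(k)/C(k) = 1/k; s_k = R·t_k = factorial(k).
s_(k+1) − s_k = k*factorial(k) = t_k.
Σ_(k=0)^(3) t_k = s_(4) − s_(0) = 24 − (1) = 23.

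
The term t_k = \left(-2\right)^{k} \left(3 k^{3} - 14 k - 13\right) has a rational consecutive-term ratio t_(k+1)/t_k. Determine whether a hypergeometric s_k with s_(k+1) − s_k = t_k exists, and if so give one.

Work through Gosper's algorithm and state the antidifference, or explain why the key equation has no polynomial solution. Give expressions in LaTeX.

s_k = \left(-2\right)^{k} \left(- k^{3} + 2 k^{2} + 4 k + 1\right)

r(k) = 2*(-14*k + 3*(k + 1)**3 - 27)/(-3*k**3 + 14*k + 13) after simplifying.
A = -2, B = 1, C = k**3 - 14*k/3 - 13/3.
Need (-2)·f(k+1) − (1)·f(k) = k**3 - 14*k/3 - 13/3.
Bound: deg f ≤ 3.
A polynomial solution: f(k) = -(k + 1)*(k**2 - 3*k - 1)/3.
Get s_k = R·t_k = (-2)**k*(-k**3 + 2*k**2 + 4*k + 1) with R(k) = B(k−1)f(k)/C(k) = -(k + 1)*(k**2 - 3*k - 1)/(3*k**3 - 14*k - 13).
Verify: (-2)**k*(3*k**3 - 14*k - 13) matches t_k.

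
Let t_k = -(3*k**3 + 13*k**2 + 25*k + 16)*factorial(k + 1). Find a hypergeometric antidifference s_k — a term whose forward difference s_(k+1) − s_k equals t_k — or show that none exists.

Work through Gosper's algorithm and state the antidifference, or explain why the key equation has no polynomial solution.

t_(k+1)/t_k = (3*k**4 + 28*k**3 + 104*k**2 + 177*k + 114)/(3*k**3 + 13*k**2 + 25*k + 16).
Take A(k)=k + 2, B(k)=1, C(k)=k**3 + 13*k**2/3 + 25*k/3 + 16/3.
Solve (k + 2)·f(k+1) − (1)·f(k) = k**3 + 13*k**2/3 + 25*k/3 + 16/3.
Degrees (1,0,3) ⇒ d ≤ 2.
Coefficient equations give f(k) = (3*k**2 + 4*k + 2)/3.
Certificate R = B(k−1)f/C = (3*k**2 + 4*k + 2)/(3*k**3 + 13*k**2 + 25*k + 16) gives s_k = -(3*k**2 + 4*k + 2)*factorial(k + 1).
s_(k+1) − s_k = -(3*k**3 + 13*k**2 + 25*k + 16)*factorial(k + 1) = t_k.

s_k = -(3*k**2 + 4*k + 2)*factorial(k + 1)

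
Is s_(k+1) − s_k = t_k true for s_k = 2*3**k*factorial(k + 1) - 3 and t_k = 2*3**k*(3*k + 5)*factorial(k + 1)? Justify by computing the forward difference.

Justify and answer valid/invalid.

Valid: the claim telescopes to t_k.

s_(k+1) = 2*3**(k + 1)*factorial(k + 2) - 3
s_(k+1) − s_k = 2*3**k*(3*k + 5)*factorial(k + 1)
(s_(k+1) − s_k) − t_k = 0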